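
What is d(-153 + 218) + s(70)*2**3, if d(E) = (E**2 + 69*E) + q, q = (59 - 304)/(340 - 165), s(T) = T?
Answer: 46343/5 ≈ 9268.6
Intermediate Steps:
q = -7/5 (q = -245/175 = -245*1/175 = -7/5 ≈ -1.4000)
d(E) = -7/5 + E**2 + 69*E (d(E) = (E**2 + 69*E) - 7/5 = -7/5 + E**2 + 69*E)
d(-153 + 218) + s(70)*2**3 = (-7/5 + (-153 + 218)**2 + 69*(-153 + 218)) + 70*2**3 = (-7/5 + 65**2 + 69*65) + 70*8 = (-7/5 + 4225 + 4485) + 560 = 43543/5 + 560 = 46343/5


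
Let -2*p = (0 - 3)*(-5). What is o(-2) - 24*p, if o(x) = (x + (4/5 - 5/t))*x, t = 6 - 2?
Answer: 1849/10 ≈ 184.90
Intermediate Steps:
t = 4
p = -15/2 (p = -(0 - 3)*(-5)/2 = -(-3)*(-5)/2 = -½*15 = -15/2 ≈ -7.5000)
o(x) = x*(-9/20 + x) (o(x) = (x + (4/5 - 5/4))*x = (x + (4*(⅕) - 5*¼))*x = (x + (⅘ - 5/4))*x = (x - 9/20)*x = (-9/20 + x)*x = x*(-9/20 + x))
o(-2) - 24*p = (1/20)*(-2)*(-9 + 20*(-2)) - 24*(-15/2) = (1/20)*(-2)*(-9 - 40) + 180 = (1/20)*(-2)*(-49) + 180 = 49/10 + 180 = 1849/10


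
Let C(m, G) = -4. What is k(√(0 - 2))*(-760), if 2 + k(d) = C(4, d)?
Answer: 4560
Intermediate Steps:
k(d) = -6 (k(d) = -2 - 4 = -6)
k(√(0 - 2))*(-760) = -6*(-760) = 4560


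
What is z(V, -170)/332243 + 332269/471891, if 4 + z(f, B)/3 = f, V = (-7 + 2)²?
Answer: 15774825500/22397497359 ≈ 0.70431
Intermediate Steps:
V = 25 (V = (-5)² = 25)
z(f, B) = -12 + 3*f
z(V, -170)/332243 + 332269/471891 = (-12 + 3*25)/332243 + 332269/471891 = (-12 + 75)*(1/332243) + 332269*(1/471891) = 63*(1/332243) + 47467/67413 = 63/332243 + 47467/67413 = 15774825500/22397497359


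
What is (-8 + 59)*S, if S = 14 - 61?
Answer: -2397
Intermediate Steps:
S = -47
(-8 + 59)*S = (-8 + 59)*(-47) = 51*(-47) = -2397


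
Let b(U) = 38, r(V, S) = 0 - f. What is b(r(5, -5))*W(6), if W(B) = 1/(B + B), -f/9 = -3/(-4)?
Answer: 19/6 ≈ 3.1667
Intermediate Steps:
f = -27/4 (f = -(-27)/(-4) = -(-27)*(-1)/4 = -9*3/4 = -27/4 ≈ -6.7500)
r(V, S) = 27/4 (r(V, S) = 0 - 1*(-27/4) = 0 + 27/4 = 27/4)
W(B) = 1/(2*B)
b(r(5, -5))*W(6) = 38*((1/2)/6) = 38*((1/2)*(1/6)) = 38*(1/12) = 19/6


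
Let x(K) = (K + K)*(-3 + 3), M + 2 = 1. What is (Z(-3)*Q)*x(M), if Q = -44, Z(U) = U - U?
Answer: 0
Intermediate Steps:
M = -1 (M = -2 + 1 = -1)
x(K) = 0 (x(K) = (2*K)*0 = 0)
Z(U) = 0
(Z(-3)*Q)*x(M) = (0*(-44))*0 = 0*0 = 0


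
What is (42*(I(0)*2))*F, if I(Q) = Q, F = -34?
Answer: 0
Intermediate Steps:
(42*(I(0)*2))*F = (42*(0*2))*(-34) = (42*0)*(-34) = 0*(-34) = 0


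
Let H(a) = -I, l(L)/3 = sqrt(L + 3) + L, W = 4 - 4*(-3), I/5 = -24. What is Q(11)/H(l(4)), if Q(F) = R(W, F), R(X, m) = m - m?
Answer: 0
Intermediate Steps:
I = -120 (I = 5*(-24) = -120)
W = 16 (W = 4 + 12 = 16)
R(X, m) = 0
Q(F) = 0
l(L) = 3*L + 3*sqrt(3 + L) (l(L) = 3*(sqrt(L + 3) + L) = 3*(sqrt(3 + L) + L) = 3*(L + sqrt(3 + L)) = 3*L + 3*sqrt(3 + L))
H(a) = 120 (H(a) = -1*(-120) = 120)
Q(11)/H(l(4)) = 0/120 = 0*(1/120) = 0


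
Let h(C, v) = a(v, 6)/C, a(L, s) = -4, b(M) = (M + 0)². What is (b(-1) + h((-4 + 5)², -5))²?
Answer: 9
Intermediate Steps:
b(M) = M²
h(C, v) = -4/C
(b(-1) + h((-4 + 5)², -5))² = ((-1)² - 4/(-4 + 5)²)² = (1 - 4/(1²))² = (1 - 4/1)² = (1 - 4*1)² = (1 - 4)² = (-3)² = 9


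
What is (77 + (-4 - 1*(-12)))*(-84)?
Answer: -7140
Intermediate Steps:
(77 + (-4 - 1*(-12)))*(-84) = (77 + (-4 + 12))*(-84) = (77 + 8)*(-84) = 85*(-84) = -7140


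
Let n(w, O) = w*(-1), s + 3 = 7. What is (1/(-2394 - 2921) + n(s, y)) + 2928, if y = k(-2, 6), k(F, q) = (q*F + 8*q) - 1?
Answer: 15541059/5315 ≈ 2924.0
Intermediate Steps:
s = 4 (s = -3 + 7 = 4)
k(F, q) = -1 + 8*q + F*q (k(F, q) = (F*q + 8*q) - 1 = (8*q + F*q) - 1 = -1 + 8*q + F*q)
y = 35 (y = -1 + 8*6 - 2*6 = -1 + 48 - 12 = 35)
n(w, O) = -w
(1/(-2394 - 2921) + n(s, y)) + 2928 = (1/(-2394 - 2921) - 1*4) + 2928 = (1/(-5315) - 4) + 2928 = (-1/5315 - 4) + 2928 = -21261/5315 + 2928 = 15541059/5315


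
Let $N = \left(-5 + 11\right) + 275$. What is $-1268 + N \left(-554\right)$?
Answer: $-156942$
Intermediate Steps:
$N = 281$ ($N = 6 + 275 = 281$)
$-1268 + N \left(-554\right) = -1268 + 281 \left(-554\right) = -1268 - 155674 = -156942$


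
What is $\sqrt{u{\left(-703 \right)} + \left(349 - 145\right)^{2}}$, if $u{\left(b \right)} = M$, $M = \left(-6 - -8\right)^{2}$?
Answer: $2 \sqrt{10405} \approx 204.01$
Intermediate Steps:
$M = 4$ ($M = \left(-6 + 8\right)^{2} = 2^{2} = 4$)
$u{\left(b \right)} = 4$
$\sqrt{u{\left(-703 \right)} + \left(349 - 145\right)^{2}} = \sqrt{4 + \left(349 - 145\right)^{2}} = \sqrt{4 + 204^{2}} = \sqrt{4 + 41616} = \sqrt{41620} = 2 \sqrt{10405}$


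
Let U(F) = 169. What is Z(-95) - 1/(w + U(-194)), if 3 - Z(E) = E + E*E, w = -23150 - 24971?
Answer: -428067503/47952 ≈ -8927.0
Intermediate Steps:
w = -48121
Z(E) = 3 - E - E² (Z(E) = 3 - (E + E*E) = 3 - (E + E²) = 3 + (-E - E²) = 3 - E - E²)
Z(-95) - 1/(w + U(-194)) = (3 - 1*(-95) - 1*(-95)²) - 1/(-48121 + 169) = (3 + 95 - 1*9025) - 1/(-47952) = (3 + 95 - 9025) - 1*(-1/47952) = -8927 + 1/47952 = -428067503/47952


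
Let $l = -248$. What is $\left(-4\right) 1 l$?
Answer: $992$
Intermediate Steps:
$\left(-4\right) 1 l = \left(-4\right) 1 \left(-248\right) = \left(-4\right) \left(-248\right) = 992$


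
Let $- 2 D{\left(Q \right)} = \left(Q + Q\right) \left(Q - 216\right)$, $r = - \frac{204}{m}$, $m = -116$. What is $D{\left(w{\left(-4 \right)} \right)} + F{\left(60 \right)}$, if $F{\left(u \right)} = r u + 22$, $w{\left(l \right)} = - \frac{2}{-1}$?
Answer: $\frac{16110}{29} \approx 555.52$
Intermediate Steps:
$r = \frac{51}{29}$ ($r = - \frac{204}{-116} = \left(-204\right) \left(- \frac{1}{116}\right) = \frac{51}{29} \approx 1.7586$)
$w{\left(l \right)} = 2$ ($w{\left(l \right)} = \left(-2\right) \left(-1\right) = 2$)
$F{\left(u \right)} = 22 + \frac{51 u}{29}$ ($F{\left(u \right)} = \frac{51 u}{29} + 22 = 22 + \frac{51 u}{29}$)
$D{\left(Q \right)} = - Q \left(-216 + Q\right)$ ($D{\left(Q \right)} = - \frac{\left(Q + Q\right) \left(Q - 216\right)}{2} = - \frac{2 Q \left(-216 + Q\right)}{2} = - Q \left(-216 + Q\right)$)
$D{\left(w{\left(-4 \right)} \right)} + F{\left(60 \right)} = 2 \left(216 - 2\right) + \left(22 + \frac{51}{29} \cdot 60\right) = 2 \left(216 - 2\right) + \left(22 + \frac{3060}{29}\right) = 2 \cdot 214 + \frac{3698}{29} = 428 + \frac{3698}{29} = \frac{16110}{29}$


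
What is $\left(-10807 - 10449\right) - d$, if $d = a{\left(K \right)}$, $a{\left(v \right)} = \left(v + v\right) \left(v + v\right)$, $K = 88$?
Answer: $-52232$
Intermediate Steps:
$a{\left(v \right)} = 4 v^{2}$ ($a{\left(v \right)} = 2 v 2 v = 4 v^{2}$)
$d = 30976$ ($d = 4 \cdot 88^{2} = 4 \cdot 7744 = 30976$)
$\left(-10807 - 10449\right) - d = \left(-10807 - 10449\right) - 30976 = -21256 - 30976 = -52232$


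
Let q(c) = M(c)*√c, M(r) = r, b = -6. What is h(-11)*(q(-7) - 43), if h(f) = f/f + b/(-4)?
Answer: -215/2 - 35*I*√7/2 ≈ -107.5 - 46.301*I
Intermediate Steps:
q(c) = c^(3/2) (q(c) = c*√c = c^(3/2))
h(f) = 5/2 (h(f) = f/f - 6/(-4) = 1 - 6*(-¼) = 1 + 3/2 = 5/2)
h(-11)*(q(-7) - 43) = 5*((-7)^(3/2) - 43)/2 = 5*(-7*I*√7 - 43)/2 = 5*(-43 - 7*I*√7)/2 = -215/2 - 35*I*√7/2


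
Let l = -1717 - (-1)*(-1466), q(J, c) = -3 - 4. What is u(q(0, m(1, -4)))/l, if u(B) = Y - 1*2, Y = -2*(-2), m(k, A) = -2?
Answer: -2/3183 ≈ -0.00062834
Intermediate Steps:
q(J, c) = -7
Y = 4
l = -3183 (l = -1717 - 1*1466 = -1717 - 1466 = -3183)
u(B) = 2 (u(B) = 4 - 1*2 = 4 - 2 = 2)
u(q(0, m(1, -4)))/l = 2/(-3183) = 2*(-1/3183) = -2/3183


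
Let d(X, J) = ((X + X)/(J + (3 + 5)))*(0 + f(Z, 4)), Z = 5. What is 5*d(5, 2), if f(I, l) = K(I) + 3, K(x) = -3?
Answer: 0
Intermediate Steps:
f(I, l) = 0 (f(I, l) = -3 + 3 = 0)
d(X, J) = 0 (d(X, J) = ((X + X)/(J + (3 + 5)))*(0 + 0) = ((2*X)/(J + 8))*0 = ((2*X)/(8 + J))*0 = (2*X/(8 + J))*0 = 0)
5*d(5, 2) = 5*0 = 0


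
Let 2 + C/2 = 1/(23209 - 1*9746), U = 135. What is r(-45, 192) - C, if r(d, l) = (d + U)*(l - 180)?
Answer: 14593890/13463 ≈ 1084.0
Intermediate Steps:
r(d, l) = (-180 + l)*(135 + d) (r(d, l) = (d + 135)*(l - 180) = (135 + d)*(-180 + l) = (-180 + l)*(135 + d))
C = -53850/13463 (C = -4 + 2/(23209 - 1*9746) = -4 + 2/(23209 - 9746) = -4 + 2/13463 = -53850/13463 ≈ -3.9999)
r(-45, 192) - C = (-24300 - 180*(-45) + 135*192 - 45*192) - 1*(-53850/13463) = (-24300 + 8100 + 25920 - 8640) + 53850/13463 = 1080 + 53850/13463 = 14593890/13463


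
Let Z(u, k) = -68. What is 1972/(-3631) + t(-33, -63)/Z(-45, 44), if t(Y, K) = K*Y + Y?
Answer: -3781561/123454 ≈ -30.631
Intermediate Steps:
t(Y, K) = Y + K*Y
1972/(-3631) + t(-33, -63)/Z(-45, 44) = 1972/(-3631) - 33*(1 - 63)/(-68) = 1972*(-1/3631) - 33*(-62)*(-1/68) = -1972/3631 + 2046*(-1/68) = -1972/3631 - 1023/34 = -3781561/123454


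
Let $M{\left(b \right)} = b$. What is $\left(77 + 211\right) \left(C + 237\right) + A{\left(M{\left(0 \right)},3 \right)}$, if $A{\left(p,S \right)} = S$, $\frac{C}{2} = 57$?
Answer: $101091$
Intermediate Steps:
$C = 114$ ($C = 2 \cdot 57 = 114$)
$\left(77 + 211\right) \left(C + 237\right) + A{\left(M{\left(0 \right)},3 \right)} = \left(77 + 211\right) \left(114 + 237\right) + 3 = 288 \cdot 351 + 3 = 101088 + 3 = 101091$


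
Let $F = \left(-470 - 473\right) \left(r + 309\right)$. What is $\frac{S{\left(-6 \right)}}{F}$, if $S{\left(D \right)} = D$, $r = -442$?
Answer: $- \frac{6}{125419} \approx -4.784 \cdot 10^{-5}$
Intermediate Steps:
$F = 125419$ ($F = \left(-470 - 473\right) \left(-442 + 309\right) = \left(-943\right) \left(-133\right) = 125419$)
$\frac{S{\left(-6 \right)}}{F} = - \frac{6}{125419}$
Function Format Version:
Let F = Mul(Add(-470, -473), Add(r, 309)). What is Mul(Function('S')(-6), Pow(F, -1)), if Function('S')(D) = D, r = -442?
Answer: Rational(-6, 125419) ≈ -4.7840e-5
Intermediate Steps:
F = 125419 (F = Mul(Add(-470, -473), Add(-442, 309)) = Mul(-943, -133) = 125419)
Mul(Function('S')(-6), Pow(F, -1)) = Mul(-6, Pow(125419, -1)) = Mul(-6, Rational(1, 125419)) = Rational(-6, 125419)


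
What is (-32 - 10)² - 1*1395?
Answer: 369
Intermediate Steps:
(-32 - 10)² - 1*1395 = (-42)² - 1395 = 1764 - 1395 = 369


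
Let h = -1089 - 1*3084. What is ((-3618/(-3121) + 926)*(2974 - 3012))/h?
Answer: 109959232/13023933 ≈ 8.4429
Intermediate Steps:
h = -4173 (h = -1089 - 3084 = -4173)
((-3618/(-3121) + 926)*(2974 - 3012))/h = ((-3618/(-3121) + 926)*(2974 - 3012))/(-4173) = ((-3618*(-1/3121) + 926)*(-38))*(-1/4173) = ((3618/3121 + 926)*(-38))*(-1/4173) = ((2893664/3121)*(-38))*(-1/4173) = -109959232/3121*(-1/4173) = 109959232/13023933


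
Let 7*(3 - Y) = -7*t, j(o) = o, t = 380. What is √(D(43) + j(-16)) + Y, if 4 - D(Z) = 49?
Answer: 383 + I*√61 ≈ 383.0 + 7.8102*I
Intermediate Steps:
D(Z) = -45 (D(Z) = 4 - 1*49 = 4 - 49 = -45)
Y = 383 (Y = 3 - (-1)*380 = 3 - ⅐*(-2660) = 3 + 380 = 383)
√(D(43) + j(-16)) + Y = √(-45 - 16) + 383 = √(-61) + 383 = I*√61 + 383 = 383 + I*√61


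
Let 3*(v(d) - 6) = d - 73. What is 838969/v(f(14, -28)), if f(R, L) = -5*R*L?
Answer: 838969/635 ≈ 1321.2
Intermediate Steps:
f(R, L) = -5*L*R
v(d) = -55/3 + d/3 (v(d) = 6 + (d - 73)/3 = 6 + (-73 + d)/3 = 6 + (-73/3 + d/3) = -55/3 + d/3)
838969/v(f(14, -28)) = 838969/(-55/3 + (-5*(-28)*14)/3) = 838969/(-55/3 + (1/3)*1960) = 838969/(-55/3 + 1960/3) = 838969/635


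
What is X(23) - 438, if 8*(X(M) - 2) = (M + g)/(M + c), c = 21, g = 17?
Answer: -19179/44 ≈ -435.89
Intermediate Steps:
X(M) = 2 + (17 + M)/(8*(21 + M)) (X(M) = 2 + ((M + 17)/(M + 21))/8 = 2 + ((17 + M)/(21 + M))/8 = 2 + (17 + M)/(8*(21 + M)))
X(23) - 438 = (353 + 17*23)/(8*(21 + 23)) - 438 = (1/8)*(353 + 391)/44 - 438 = (1/8)*(1/44)*744 - 438 = 93/44 - 438 = -19179/44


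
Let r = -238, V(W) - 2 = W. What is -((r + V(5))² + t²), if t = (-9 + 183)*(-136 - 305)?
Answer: -5888160117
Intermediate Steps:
V(W) = 2 + W
t = -76734 (t = 174*(-441) = -76734)
-((r + V(5))² + t²) = -((-238 + (2 + 5))² + (-76734)²) = -((-238 + 7)² + 5888106756) = -((-231)² + 5888106756) = -(53361 + 5888106756) = -1*5888160117 = -5888160117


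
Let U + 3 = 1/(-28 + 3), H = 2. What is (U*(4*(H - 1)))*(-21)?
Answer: 6384/25 ≈ 255.36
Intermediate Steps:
U = -76/25 (U = -3 + 1/(-28 + 3) = -3 + 1/(-25) = -3 - 1/25 = -76/25 ≈ -3.0400)
(U*(4*(H - 1)))*(-21) = -304*(2 - 1)/25*(-21) = -304/25*(-21) = 6384/25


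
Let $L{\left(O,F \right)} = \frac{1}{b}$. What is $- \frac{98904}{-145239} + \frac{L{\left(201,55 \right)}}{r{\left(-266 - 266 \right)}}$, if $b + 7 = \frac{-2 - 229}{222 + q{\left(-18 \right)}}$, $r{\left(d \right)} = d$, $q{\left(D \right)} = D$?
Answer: $\frac{2425586453}{3560727737} \approx 0.6812$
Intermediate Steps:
$b = - \frac{553}{68}$ ($b = -7 + \frac{-2 - 229}{222 - 18} = -7 - \frac{231}{204} = -7 - \frac{77}{68} = - \frac{553}{68} \approx -8.1324$)
$L{\left(O,F \right)} = - \frac{68}{553}$ ($L{\left(O,F \right)} = \frac{1}{- \frac{553}{68}} = - \frac{68}{553}$)
$- \frac{98904}{-145239} + \frac{L{\left(201,55 \right)}}{r{\left(-266 - 266 \right)}} = - \frac{98904}{-145239} - \frac{68}{553 \left(-266 - 266\right)} = \left(-98904\right) \left(- \frac{1}{145239}\right) - \frac{68}{553 \left(-532\right)} = \frac{32968}{48413} - - \frac{17}{73549} = \frac{32968}{48413} + \frac{17}{73549} = \frac{2425586453}{3560727737}$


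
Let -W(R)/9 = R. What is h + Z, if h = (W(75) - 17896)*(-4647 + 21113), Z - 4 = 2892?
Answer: -305787190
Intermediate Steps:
Z = 2896 (Z = 4 + 2892 = 2896)
W(R) = -9*R
h = -305790086 (h = (-9*75 - 17896)*(-4647 + 21113) = (-675 - 17896)*16466 = -18571*16466 = -305790086)
h + Z = -305790086 + 2896 = -305787190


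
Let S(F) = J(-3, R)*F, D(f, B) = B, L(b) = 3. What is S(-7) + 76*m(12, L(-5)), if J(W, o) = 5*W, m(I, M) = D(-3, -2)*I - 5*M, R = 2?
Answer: -2859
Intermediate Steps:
m(I, M) = -5*M - 2*I (m(I, M) = -2*I - 5*M = -5*M - 2*I)
S(F) = -15*F (S(F) = (5*(-3))*F = -15*F)
S(-7) + 76*m(12, L(-5)) = -15*(-7) + 76*(-5*3 - 2*12) = 105 + 76*(-15 - 24) = 105 + 76*(-39) = 105 - 2964 = -2859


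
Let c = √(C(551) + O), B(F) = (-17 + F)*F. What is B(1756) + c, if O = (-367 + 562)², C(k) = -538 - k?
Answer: 3053684 + 18*√114 ≈ 3.0539e+6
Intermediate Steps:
B(F) = F*(-17 + F)
O = 38025 (O = 195² = 38025)
c = 18*√114 (c = √((-538 - 1*551) + 38025) = √((-538 - 551) + 38025) = √(-1089 + 38025) = √36936 = 18*√114 ≈ 192.19)
B(1756) + c = 1756*(-17 + 1756) + 18*√114 = 1756*1739 + 18*√114 = 3053684 + 18*√114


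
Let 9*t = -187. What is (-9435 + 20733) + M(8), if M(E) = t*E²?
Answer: 89714/9 ≈ 9968.2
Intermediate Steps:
t = -187/9 (t = (⅑)*(-187) = -187/9 ≈ -20.778)
M(E) = -187*E²/9
(-9435 + 20733) + M(8) = (-9435 + 20733) - 187/9*8² = 11298 - 187/9*64 = 11298 - 11968/9 = 89714/9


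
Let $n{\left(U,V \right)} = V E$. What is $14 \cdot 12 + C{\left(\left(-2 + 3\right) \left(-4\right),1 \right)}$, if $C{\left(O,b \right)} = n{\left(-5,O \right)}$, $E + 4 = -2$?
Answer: $192$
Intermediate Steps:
$E = -6$ ($E = -4 - 2 = -6$)
$n{\left(U,V \right)} = - 6 V$ ($n{\left(U,V \right)} = V \left(-6\right) = - 6 V$)
$C{\left(O,b \right)} = - 6 O$
$14 \cdot 12 + C{\left(\left(-2 + 3\right) \left(-4\right),1 \right)} = 14 \cdot 12 - 6 \left(-2 + 3\right) \left(-4\right) = 168 - 6 \cdot 1 \left(-4\right) = 168 - -24 = 168 + 24 = 192$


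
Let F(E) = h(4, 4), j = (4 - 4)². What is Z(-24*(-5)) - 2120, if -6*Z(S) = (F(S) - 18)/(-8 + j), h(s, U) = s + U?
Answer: -50885/24 ≈ -2120.2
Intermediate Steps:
j = 0 (j = 0² = 0)
h(s, U) = U + s
F(E) = 8 (F(E) = 4 + 4 = 8)
Z(S) = -5/24 (Z(S) = -(8 - 18)/(6*(-8 + 0)) = -(-5)/(3*(-8)) = -(-5)*(-1)/(3*8) = -⅙*5/4 = -5/24)
Z(-24*(-5)) - 2120 = -5/24 - 2120 = -50885/24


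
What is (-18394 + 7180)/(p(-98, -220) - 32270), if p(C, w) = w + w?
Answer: 5607/16355 ≈ 0.34283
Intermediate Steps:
p(C, w) = 2*w
(-18394 + 7180)/(p(-98, -220) - 32270) = (-18394 + 7180)/(2*(-220) - 32270) = -11214/(-440 - 32270) = -11214/(-32710) = -11214*(-1/32710) = 5607/16355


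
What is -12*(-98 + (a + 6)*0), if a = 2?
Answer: 1176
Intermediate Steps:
-12*(-98 + (a + 6)*0) = -12*(-98 + (2 + 6)*0) = -12*(-98 + 8*0) = -12*(-98 + 0) = -12*(-98) = 1176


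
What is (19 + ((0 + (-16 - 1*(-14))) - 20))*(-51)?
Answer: 153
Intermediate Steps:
(19 + ((0 + (-16 - 1*(-14))) - 20))*(-51) = (19 + ((0 + (-16 + 14)) - 20))*(-51) = (19 + ((0 - 2) - 20))*(-51) = (19 + (-2 - 20))*(-51) = (19 - 22)*(-51) = -3*(-51) = 153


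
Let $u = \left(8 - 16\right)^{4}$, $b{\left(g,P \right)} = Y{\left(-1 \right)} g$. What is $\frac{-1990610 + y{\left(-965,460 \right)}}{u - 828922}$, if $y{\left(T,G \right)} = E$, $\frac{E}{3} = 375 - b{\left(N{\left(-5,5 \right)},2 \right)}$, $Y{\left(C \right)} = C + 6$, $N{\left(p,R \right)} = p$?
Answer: $\frac{994705}{412413} \approx 2.4119$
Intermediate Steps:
$Y{\left(C \right)} = 6 + C$
$b{\left(g,P \right)} = 5 g$ ($b{\left(g,P \right)} = \left(6 - 1\right) g = 5 g$)
$E = 1200$ ($E = 3 \left(375 - 5 \left(-5\right)\right) = 3 \left(375 - -25\right) = 3 \left(375 + 25\right) = 3 \cdot 400 = 1200$)
$u = 4096$ ($u = \left(-8\right)^{4} = 4096$)
$y{\left(T,G \right)} = 1200$
$\frac{-1990610 + y{\left(-965,460 \right)}}{u - 828922} = \frac{-1990610 + 1200}{4096 - 828922} = - \frac{1989410}{-824826} = \left(-1989410\right) \left(- \frac{1}{824826}\right) = \frac{994705}{412413}$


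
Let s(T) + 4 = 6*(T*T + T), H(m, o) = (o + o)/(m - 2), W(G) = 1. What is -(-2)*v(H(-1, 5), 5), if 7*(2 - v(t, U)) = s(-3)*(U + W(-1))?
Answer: -356/7 ≈ -50.857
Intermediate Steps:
H(m, o) = 2*o/(-2 + m) (H(m, o) = (2*o)/(-2 + m) = 2*o/(-2 + m))
s(T) = -4 + 6*T + 6*T² (s(T) = -4 + 6*(T*T + T) = -4 + 6*(T² + T) = -4 + 6*(T + T²) = -4 + (6*T + 6*T²) = -4 + 6*T + 6*T²)
v(t, U) = -18/7 - 32*U/7 (v(t, U) = 2 - (-4 + 6*(-3) + 6*(-3)²)*(U + 1)/7 = 2 - (-4 - 18 + 6*9)*(1 + U)/7 = 2 - (-4 - 18 + 54)*(1 + U)/7 = 2 - 32*(1 + U)/7 = 2 - (32 + 32*U)/7 = 2 + (-32/7 - 32*U/7) = -18/7 - 32*U/7)
-(-2)*v(H(-1, 5), 5) = -(-2)*(-18/7 - 32/7*5) = -(-2)*(-18/7 - 160/7) = -(-2)*(-178)/7 = -1*356/7 = -356/7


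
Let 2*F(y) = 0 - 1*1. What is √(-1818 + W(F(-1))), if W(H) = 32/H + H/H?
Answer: 3*I*√209 ≈ 43.37*I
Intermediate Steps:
F(y) = -½ (F(y) = (0 - 1*1)/2 = (0 - 1)/2 = (½)*(-1) = -½)
W(H) = 1 + 32/H (W(H) = 32/H + 1 = 1 + 32/H)
√(-1818 + W(F(-1))) = √(-1818 + (32 - ½)/(-½)) = √(-1818 - 2*63/2) = √(-1818 - 63) = √(-1881) = 3*I*√209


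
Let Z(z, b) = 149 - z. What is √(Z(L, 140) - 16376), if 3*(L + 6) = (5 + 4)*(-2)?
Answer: I*√16215 ≈ 127.34*I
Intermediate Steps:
L = -12 (L = -6 + ((5 + 4)*(-2))/3 = -6 + (9*(-2))/3 = -6 + (⅓)*(-18) = -6 - 6 = -12)
√(Z(L, 140) - 16376) = √((149 - 1*(-12)) - 16376) = √((149 + 12) - 16376) = √(161 - 16376) = √(-16215) = I*√16215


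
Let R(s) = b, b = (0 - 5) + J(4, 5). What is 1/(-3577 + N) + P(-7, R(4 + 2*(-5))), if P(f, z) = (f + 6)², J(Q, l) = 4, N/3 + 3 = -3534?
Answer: 14187/14188 ≈ 0.99993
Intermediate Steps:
N = -10611 (N = -9 + 3*(-3534) = -9 - 10602 = -10611)
b = -1 (b = (0 - 5) + 4 = -5 + 4 = -1)
R(s) = -1
P(f, z) = (6 + f)²
1/(-3577 + N) + P(-7, R(4 + 2*(-5))) = 1/(-3577 - 10611) + (6 - 7)² = 1/(-14188) + (-1)² = -1/14188 + 1 = 14187/14188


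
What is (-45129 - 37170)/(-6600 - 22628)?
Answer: 82299/29228 ≈ 2.8158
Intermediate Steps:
(-45129 - 37170)/(-6600 - 22628) = -82299/(-29228) = -82299*(-1/29228) = 82299/29228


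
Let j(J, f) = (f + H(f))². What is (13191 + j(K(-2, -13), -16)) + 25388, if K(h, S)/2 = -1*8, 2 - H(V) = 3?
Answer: 38868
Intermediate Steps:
H(V) = -1 (H(V) = 2 - 1*3 = 2 - 3 = -1)
K(h, S) = -16 (K(h, S) = 2*(-1*8) = 2*(-8) = -16)
j(J, f) = (-1 + f)² (j(J, f) = (f - 1)² = (-1 + f)²)
(13191 + j(K(-2, -13), -16)) + 25388 = (13191 + (-1 - 16)²) + 25388 = (13191 + (-17)²) + 25388 = (13191 + 289) + 25388 = 13480 + 25388 = 38868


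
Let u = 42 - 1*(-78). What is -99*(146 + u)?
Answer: -26334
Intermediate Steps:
u = 120 (u = 42 + 78 = 120)
-99*(146 + u) = -99*(146 + 120) = -99*266 = -26334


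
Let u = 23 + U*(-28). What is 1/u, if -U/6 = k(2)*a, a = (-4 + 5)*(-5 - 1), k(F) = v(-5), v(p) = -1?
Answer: 1/1031 ≈ 0.00096993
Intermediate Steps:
k(F) = -1
a = -6 (a = 1*(-6) = -6)
U = -36 (U = -(-6)*(-6) = -6*6 = -36)
u = 1031 (u = 23 - 36*(-28) = 23 + 1008 = 1031)
1/u = 1/1031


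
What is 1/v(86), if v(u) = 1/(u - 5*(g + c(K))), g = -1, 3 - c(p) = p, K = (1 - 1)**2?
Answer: 76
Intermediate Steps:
K = 0 (K = 0**2 = 0)
c(p) = 3 - p
v(u) = 1/(-10 + u) (v(u) = 1/(u - 5*(-1 + (3 - 1*0))) = 1/(u - 5*(-1 + (3 + 0))) = 1/(u - 5*(-1 + 3)) = 1/(u - 5*2) = 1/(u - 10) = 1/(-10 + u))
1/v(86) = 1/(1/(-10 + 86)) = 1/(1/76) = 76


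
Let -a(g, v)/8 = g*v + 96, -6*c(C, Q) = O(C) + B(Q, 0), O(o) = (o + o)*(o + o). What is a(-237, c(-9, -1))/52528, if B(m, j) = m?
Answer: -25709/13132 ≈ -1.9577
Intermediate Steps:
O(o) = 4*o² (O(o) = (2*o)*(2*o) = 4*o²)
c(C, Q) = -2*C²/3 - Q/6 (c(C, Q) = -(4*C² + Q)/6 = -(Q + 4*C²)/6 = -2*C²/3 - Q/6)
a(g, v) = -768 - 8*g*v (a(g, v) = -8*(g*v + 96) = -8*(96 + g*v) = -768 - 8*g*v)
a(-237, c(-9, -1))/52528 = (-768 - 8*(-237)*(-⅔*(-9)² - ⅙*(-1)))/52528 = (-768 - 8*(-237)*(-⅔*81 + ⅙))*(1/52528) = (-768 - 8*(-237)*(-54 + ⅙))*(1/52528) = (-768 - 8*(-237)*(-323/6))*(1/52528) = (-768 - 102068)*(1/52528) = -102836*1/52528 = -25709/13132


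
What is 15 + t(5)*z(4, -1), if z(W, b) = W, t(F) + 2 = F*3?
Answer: 67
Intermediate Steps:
t(F) = -2 + 3*F (t(F) = -2 + F*3 = -2 + 3*F)
15 + t(5)*z(4, -1) = 15 + (-2 + 3*5)*4 = 15 + (-2 + 15)*4 = 15 + 13*4 = 15 + 52 = 67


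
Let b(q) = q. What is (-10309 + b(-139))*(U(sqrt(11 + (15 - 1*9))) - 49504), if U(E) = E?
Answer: 517217792 - 10448*sqrt(17) ≈ 5.1717e+8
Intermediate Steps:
(-10309 + b(-139))*(U(sqrt(11 + (15 - 1*9))) - 49504) = (-10309 - 139)*(sqrt(11 + (15 - 1*9)) - 49504) = -10448*(sqrt(11 + (15 - 9)) - 49504) = -10448*(sqrt(11 + 6) - 49504) = -10448*(sqrt(17) - 49504) = -10448*(-49504 + sqrt(17)) = 517217792 - 10448*sqrt(17)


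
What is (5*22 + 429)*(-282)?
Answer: -151998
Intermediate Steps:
(5*22 + 429)*(-282) = (110 + 429)*(-282) = 539*(-282) = -151998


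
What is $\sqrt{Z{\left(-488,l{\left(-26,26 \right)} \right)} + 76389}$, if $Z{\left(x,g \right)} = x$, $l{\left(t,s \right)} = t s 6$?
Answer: $7 \sqrt{1549} \approx 275.5$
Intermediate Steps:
$l{\left(t,s \right)} = 6 s t$ ($l{\left(t,s \right)} = s t 6 = 6 s t$)
$\sqrt{Z{\left(-488,l{\left(-26,26 \right)} \right)} + 76389} = \sqrt{-488 + 76389} = \sqrt{75901} = 7 \sqrt{1549}$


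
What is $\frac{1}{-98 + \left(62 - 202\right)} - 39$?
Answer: $- \frac{9283}{238} \approx -39.004$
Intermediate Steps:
$\frac{1}{-98 + \left(62 - 202\right)} - 39 = \frac{1}{-98 - 140} - 39 = \frac{1}{-238} - 39 = - \frac{1}{238} - 39 = - \frac{9283}{238}$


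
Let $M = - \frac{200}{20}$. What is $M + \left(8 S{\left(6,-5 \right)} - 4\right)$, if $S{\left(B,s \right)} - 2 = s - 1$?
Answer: $-46$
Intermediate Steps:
$S{\left(B,s \right)} = 1 + s$ ($S{\left(B,s \right)} = 2 + \left(s - 1\right) = 2 + \left(-1 + s\right) = 1 + s$)
$M = -10$ ($M = \left(-200\right) \frac{1}{20} = -10$)
$M + \left(8 S{\left(6,-5 \right)} - 4\right) = -10 + \left(8 \left(1 - 5\right) - 4\right) = -10 + \left(8 \left(-4\right) - 4\right) = -10 - 36 = -46$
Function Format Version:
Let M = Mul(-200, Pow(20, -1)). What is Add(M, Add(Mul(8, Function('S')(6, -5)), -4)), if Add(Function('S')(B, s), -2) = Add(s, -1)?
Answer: -46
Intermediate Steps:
Function('S')(B, s) = Add(1, s) (Function('S')(B, s) = Add(2, Add(s, -1)) = Add(2, Add(-1, s)) = Add(1, s))
M = -10 (M = Mul(-200, Rational(1, 20)) = -10)
Add(M, Add(Mul(8, Function('S')(6, -5)), -4)) = Add(-10, Add(Mul(8, Add(1, -5)), -4)) = Add(-10, Add(Mul(8, -4), -4)) = Add(-10, Add(-32, -4)) = Add(-10, -36) = -46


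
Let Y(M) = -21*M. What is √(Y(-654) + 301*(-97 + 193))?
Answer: 7*√870 ≈ 206.47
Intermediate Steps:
√(Y(-654) + 301*(-97 + 193)) = √(-21*(-654) + 301*(-97 + 193)) = √(13734 + 301*96) = √(13734 + 28896) = √42630 = 7*√870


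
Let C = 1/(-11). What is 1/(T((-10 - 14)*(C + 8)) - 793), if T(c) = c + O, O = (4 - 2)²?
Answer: -11/10767 ≈ -0.0010216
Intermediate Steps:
C = -1/11 ≈ -0.090909
O = 4 (O = 2² = 4)
T(c) = 4 + c (T(c) = c + 4 = 4 + c)
1/(T((-10 - 14)*(C + 8)) - 793) = 1/((4 + (-10 - 14)*(-1/11 + 8)) - 793) = 1/((4 - 24*87/11) - 793) = 1/((4 - 2088/11) - 793) = 1/(-2044/11 - 793) = 1/(-10767/11) = -11/10767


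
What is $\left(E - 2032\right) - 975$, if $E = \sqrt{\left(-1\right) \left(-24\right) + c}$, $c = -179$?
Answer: $-3007 + i \sqrt{155} \approx -3007.0 + 12.45 i$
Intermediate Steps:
$E = i \sqrt{155}$ ($E = \sqrt{\left(-1\right) \left(-24\right) - 179} = \sqrt{24 - 179} = \sqrt{-155} = i \sqrt{155} \approx 12.45 i$)
$\left(E - 2032\right) - 975 = \left(i \sqrt{155} - 2032\right) - 975 = \left(-2032 + i \sqrt{155}\right) - 975 = -3007 + i \sqrt{155}$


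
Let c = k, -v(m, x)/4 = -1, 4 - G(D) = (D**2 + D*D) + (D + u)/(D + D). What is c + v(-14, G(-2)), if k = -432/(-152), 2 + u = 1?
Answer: 130/19 ≈ 6.8421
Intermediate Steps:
u = -1 (u = -2 + 1 = -1)
G(D) = 4 - 2*D**2 - (-1 + D)/(2*D) (G(D) = 4 - ((D**2 + D*D) + (D - 1)/(D + D)) = 4 - ((D**2 + D**2) + (-1 + D)/((2*D))) = 4 - (2*D**2 + (-1 + D)*(1/(2*D))) = 4 - (2*D**2 + (-1 + D)/(2*D)) = 4 + (-2*D**2 - (-1 + D)/(2*D)) = 4 - 2*D**2 - (-1 + D)/(2*D))
v(m, x) = 4 (v(m, x) = -4*(-1) = 4)
k = 54/19 (k = -432*(-1/152) = 54/19 ≈ 2.8421)
c = 54/19 ≈ 2.8421
c + v(-14, G(-2)) = 54/19 + 4 = 130/19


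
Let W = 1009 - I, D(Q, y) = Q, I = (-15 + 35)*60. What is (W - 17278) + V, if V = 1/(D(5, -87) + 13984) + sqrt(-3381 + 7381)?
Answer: -244373840/13989 + 20*sqrt(10) ≈ -17406.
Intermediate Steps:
I = 1200 (I = 20*60 = 1200)
W = -191 (W = 1009 - 1*1200 = 1009 - 1200 = -191)
V = 1/13989 + 20*sqrt(10) (V = 1/(5 + 13984) + sqrt(-3381 + 7381) = 1/13989 + sqrt(4000) = 1/13989 + 20*sqrt(10) ≈ 63.246)
(W - 17278) + V = (-191 - 17278) + (1/13989 + 20*sqrt(10)) = -17469 + (1/13989 + 20*sqrt(10)) = -244373840/13989 + 20*sqrt(10)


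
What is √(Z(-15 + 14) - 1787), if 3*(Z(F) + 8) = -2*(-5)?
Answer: 5*I*√645/3 ≈ 42.328*I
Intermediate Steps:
Z(F) = -14/3 (Z(F) = -8 + (-2*(-5))/3 = -8 + (⅓)*10 = -8 + 10/3 = -14/3)
√(Z(-15 + 14) - 1787) = √(-14/3 - 1787) = √(-5375/3) = 5*I*√645/3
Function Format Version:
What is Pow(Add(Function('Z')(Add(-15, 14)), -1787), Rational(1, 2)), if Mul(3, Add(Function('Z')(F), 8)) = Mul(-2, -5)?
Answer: Mul(Rational(5, 3), I, Pow(645, Rational(1, 2))) ≈ Mul(42.328, I)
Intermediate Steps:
Function('Z')(F) = Rational(-14, 3) (Function('Z')(F) = Add(-8, Mul(Rational(1, 3), Mul(-2, -5))) = Add(-8, Mul(Rational(1, 3), 10)) = Add(-8, Rational(10, 3)) = Rational(-14, 3))
Pow(Add(Function('Z')(Add(-15, 14)), -1787), Rational(1, 2)) = Pow(Add(Rational(-14, 3), -1787), Rational(1, 2)) = Pow(Rational(-5375, 3), Rational(1, 2)) = Mul(Rational(5, 3), I, Pow(645, Rational(1, 2)))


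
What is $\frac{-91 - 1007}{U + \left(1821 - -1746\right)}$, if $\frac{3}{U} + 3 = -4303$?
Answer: $- \frac{525332}{1706611} \approx -0.30782$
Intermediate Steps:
$U = - \frac{3}{4306}$ ($U = \frac{3}{-3 - 4303} = \frac{3}{-4306} = 3 \left(- \frac{1}{4306}\right) = - \frac{3}{4306} \approx -0.0006967$)
$\frac{-91 - 1007}{U + \left(1821 - -1746\right)} = \frac{-91 - 1007}{- \frac{3}{4306} + \left(1821 - -1746\right)} = - \frac{1098}{- \frac{3}{4306} + \left(1821 + 1746\right)} = - \frac{1098}{- \frac{3}{4306} + 3567} = - \frac{1098}{\frac{15359499}{4306}} = \left(-1098\right) \frac{4306}{15359499} = - \frac{525332}{1706611}$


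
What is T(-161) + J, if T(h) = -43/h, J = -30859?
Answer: -4968256/161 ≈ -30859.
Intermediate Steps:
T(-161) + J = -43/(-161) - 30859 = -43*(-1/161) - 30859 = 43/161 - 30859 = -4968256/161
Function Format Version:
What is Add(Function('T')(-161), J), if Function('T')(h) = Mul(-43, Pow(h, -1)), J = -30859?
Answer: Rational(-4968256, 161) ≈ -30859.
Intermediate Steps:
Add(Function('T')(-161), J) = Add(Mul(-43, Pow(-161, -1)), -30859) = Add(Mul(-43, Rational(-1, 161)), -30859) = Add(Rational(43, 161), -30859) = Rational(-4968256, 161)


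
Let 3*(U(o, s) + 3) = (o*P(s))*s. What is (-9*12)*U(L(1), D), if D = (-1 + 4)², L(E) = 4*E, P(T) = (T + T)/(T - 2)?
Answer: -21060/7 ≈ -3008.6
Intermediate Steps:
P(T) = 2*T/(-2 + T) (P(T) = (2*T)/(-2 + T) = 2*T/(-2 + T))
D = 9 (D = 3² = 9)
U(o, s) = -3 + 2*o*s²/(3*(-2 + s)) (U(o, s) = -3 + ((o*(2*s/(-2 + s)))*s)/3 = -3 + ((2*o*s/(-2 + s))*s)/3 = -3 + (2*o*s²/(-2 + s))/3 = -3 + 2*o*s²/(3*(-2 + s)))
(-9*12)*U(L(1), D) = (-9*12)*((18 - 9*9 + 2*(4*1)*9²)/(3*(-2 + 9))) = -36*(18 - 81 + 2*4*81)/7 = -36*(18 - 81 + 648)/7 = -36*585/7 = -108*195/7 = -21060/7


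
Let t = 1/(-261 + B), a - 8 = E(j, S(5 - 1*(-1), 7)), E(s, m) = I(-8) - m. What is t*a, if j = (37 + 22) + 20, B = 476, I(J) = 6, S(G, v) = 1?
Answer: 13/215 ≈ 0.060465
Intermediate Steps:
j = 79 (j = 59 + 20 = 79)
E(s, m) = 6 - m
a = 13 (a = 8 + (6 - 1*1) = 8 + (6 - 1) = 8 + 5 = 13)
t = 1/215 (t = 1/(-261 + 476) = 1/215 ≈ 0.0046512)
t*a = (1/215)*13 = 13/215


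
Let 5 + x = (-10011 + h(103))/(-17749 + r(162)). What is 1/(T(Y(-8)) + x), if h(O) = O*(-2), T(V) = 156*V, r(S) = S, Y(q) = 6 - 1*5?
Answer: 17587/2665854 ≈ 0.0065971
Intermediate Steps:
Y(q) = 1 (Y(q) = 6 - 5 = 1)
h(O) = -2*O
x = -77718/17587 (x = -5 + (-10011 - 2*103)/(-17749 + 162) = -5 + (-10011 - 206)/(-17587) = -5 - 10217*(-1/17587) = -5 + 10217/17587 = -77718/17587 ≈ -4.4191)
1/(T(Y(-8)) + x) = 1/(156*1 - 77718/17587) = 1/(156 - 77718/17587) = 1/(2665854/17587) = 17587/2665854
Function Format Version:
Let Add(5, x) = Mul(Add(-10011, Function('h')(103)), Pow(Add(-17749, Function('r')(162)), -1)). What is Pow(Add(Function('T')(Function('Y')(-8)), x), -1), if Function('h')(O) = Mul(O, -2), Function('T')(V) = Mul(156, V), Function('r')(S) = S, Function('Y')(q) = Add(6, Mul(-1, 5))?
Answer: Rational(17587, 2665854) ≈ 0.0065971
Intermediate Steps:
Function('Y')(q) = 1 (Function('Y')(q) = Add(6, -5) = 1)
Function('h')(O) = Mul(-2, O)
x = Rational(-77718, 17587) (x = Add(-5, Mul(Add(-10011, Mul(-2, 103)), Pow(Add(-17749, 162), -1))) = Add(-5, Mul(Add(-10011, -206), Pow(-17587, -1))) = Add(-5, Mul(-10217, Rational(-1, 17587))) = Add(-5, Rational(10217, 17587)) = Rational(-77718, 17587) ≈ -4.4191)
Pow(Add(Function('T')(Function('Y')(-8)), x), -1) = Pow(Add(Mul(156, 1), Rational(-77718, 17587)), -1) = Pow(Add(156, Rational(-77718, 17587)), -1) = Pow(Rational(2665854, 17587), -1) = Rational(17587, 2665854)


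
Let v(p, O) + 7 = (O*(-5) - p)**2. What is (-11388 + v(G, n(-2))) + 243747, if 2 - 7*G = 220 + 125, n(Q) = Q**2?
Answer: 233193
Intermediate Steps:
G = -49 (G = 2/7 - (220 + 125)/7 = 2/7 - 1/7*345 = 2/7 - 345/7 = -49)
v(p, O) = -7 + (-p - 5*O)**2 (v(p, O) = -7 + (O*(-5) - p)**2 = -7 + (-5*O - p)**2 = -7 + (-p - 5*O)**2)
(-11388 + v(G, n(-2))) + 243747 = (-11388 + (-7 + (-49 + 5*(-2)**2)**2)) + 243747 = (-11388 + (-7 + (-49 + 5*4)**2)) + 243747 = (-11388 + (-7 + (-49 + 20)**2)) + 243747 = (-11388 + (-7 + (-29)**2)) + 243747 = (-11388 + (-7 + 841)) + 243747 = (-11388 + 834) + 243747 = -10554 + 243747 = 233193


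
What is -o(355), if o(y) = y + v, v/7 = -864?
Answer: 5693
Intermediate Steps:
v = -6048 (v = 7*(-864) = -6048)
o(y) = -6048 + y (o(y) = y - 6048 = -6048 + y)
-o(355) = -(-6048 + 355) = -1*(-5693) = 5693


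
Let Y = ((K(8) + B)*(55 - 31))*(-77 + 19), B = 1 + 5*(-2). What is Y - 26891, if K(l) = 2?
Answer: -17147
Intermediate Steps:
B = -9 (B = 1 - 10 = -9)
Y = 9744 (Y = ((2 - 9)*(55 - 31))*(-77 + 19) = -7*24*(-58) = -168*(-58) = 9744)
Y - 26891 = 9744 - 26891 = -17147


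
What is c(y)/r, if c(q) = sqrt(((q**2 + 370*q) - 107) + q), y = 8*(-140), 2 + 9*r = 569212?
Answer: 27*sqrt(93197)/569210 ≈ 0.014481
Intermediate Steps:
r = 569210/9 (r = -2/9 + (1/9)*569212 = -2/9 + 569212/9 = 569210/9 ≈ 63246.)
y = -1120
c(q) = sqrt(-107 + q**2 + 371*q) (c(q) = sqrt((-107 + q**2 + 370*q) + q) = sqrt(-107 + q**2 + 371*q))
c(y)/r = sqrt(-107 + (-1120)**2 + 371*(-1120))/(569210/9) = sqrt(-107 + 1254400 - 415520)*(9/569210) = sqrt(838773)*(9/569210) = (3*sqrt(93197))*(9/569210) = 27*sqrt(93197)/569210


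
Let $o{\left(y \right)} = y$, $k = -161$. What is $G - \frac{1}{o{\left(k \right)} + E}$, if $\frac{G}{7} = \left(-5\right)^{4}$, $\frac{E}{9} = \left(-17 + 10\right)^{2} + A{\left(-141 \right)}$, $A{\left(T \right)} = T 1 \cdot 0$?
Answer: $\frac{1224999}{280} \approx 4375.0$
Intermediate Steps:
$A{\left(T \right)} = 0$ ($A{\left(T \right)} = T 0 = 0$)
$E = 441$ ($E = 9 \left(\left(-17 + 10\right)^{2} + 0\right) = 9 \left(\left(-7\right)^{2} + 0\right) = 9 \left(49 + 0\right) = 9 \cdot 49 = 441$)
$G = 4375$ ($G = 7 \left(-5\right)^{4} = 7 \cdot 625 = 4375$)
$G - \frac{1}{o{\left(k \right)} + E} = 4375 - \frac{1}{-161 + 441} = 4375 - \frac{1}{280} = \frac{1224999}{280}$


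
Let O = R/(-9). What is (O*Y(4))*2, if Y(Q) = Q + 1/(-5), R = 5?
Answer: -38/9 ≈ -4.2222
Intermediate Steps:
Y(Q) = -1/5 + Q (Y(Q) = Q - 1/5 = -1/5 + Q)
O = -5/9 (O = 5/(-9) = 5*(-1/9) = -5/9 ≈ -0.55556)
(O*Y(4))*2 = -5*(-1/5 + 4)/9*2 = -5/9*19/5*2 = -19/9*2 = -38/9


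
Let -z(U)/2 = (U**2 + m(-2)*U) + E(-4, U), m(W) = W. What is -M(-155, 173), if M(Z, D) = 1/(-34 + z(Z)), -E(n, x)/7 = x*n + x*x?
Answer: -1/296326 ≈ -3.3747e-6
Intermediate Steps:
E(n, x) = -7*x**2 - 7*n*x (E(n, x) = -7*(x*n + x*x) = -7*(n*x + x**2) = -7*(x**2 + n*x) = -7*x**2 - 7*n*x)
z(U) = -2*U**2 + 4*U + 14*U*(-4 + U) (z(U) = -2*((U**2 - 2*U) - 7*U*(-4 + U)) = -2*(U**2 - 2*U - 7*U*(-4 + U)) = -2*U**2 + 4*U + 14*U*(-4 + U))
M(Z, D) = 1/(-34 + 4*Z*(-13 + 3*Z))
-M(-155, 173) = -1/(2*(-17 - 26*(-155) + 6*(-155)**2)) = -1/(2*(-17 + 4030 + 6*24025)) = -1/(2*(-17 + 4030 + 144150)) = -1/(2*148163) = -1*1/296326 = -1/296326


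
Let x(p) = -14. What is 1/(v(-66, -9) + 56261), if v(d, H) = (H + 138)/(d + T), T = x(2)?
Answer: 80/4500751 ≈ 1.7775e-5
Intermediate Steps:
T = -14
v(d, H) = (138 + H)/(-14 + d) (v(d, H) = (H + 138)/(d - 14) = (138 + H)/(-14 + d))
1/(v(-66, -9) + 56261) = 1/((138 - 9)/(-14 - 66) + 56261) = 1/(129/(-80) + 56261) = 1/(-1/80*129 + 56261) = 1/(-129/80 + 56261) = 1/(4500751/80) = 80/4500751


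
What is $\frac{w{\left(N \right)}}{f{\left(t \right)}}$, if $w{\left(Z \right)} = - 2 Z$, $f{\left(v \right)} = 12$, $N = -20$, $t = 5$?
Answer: $\frac{10}{3} \approx 3.3333$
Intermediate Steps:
$\frac{w{\left(N \right)}}{f{\left(t \right)}} = \frac{\left(-2\right) \left(-20\right)}{12} = 40 \cdot \frac{1}{12} = \frac{10}{3}$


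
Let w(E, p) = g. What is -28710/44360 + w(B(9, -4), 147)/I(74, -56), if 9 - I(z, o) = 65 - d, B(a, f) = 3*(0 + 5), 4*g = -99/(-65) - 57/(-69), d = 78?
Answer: -45266191/72950020 ≈ -0.62051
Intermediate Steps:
g = 878/1495 (g = (-99/(-65) - 57/(-69))/4 = (-99*(-1/65) - 57*(-1/69))/4 = (99/65 + 19/23)/4 = (¼)*(3512/1495) = 878/1495 ≈ 0.58729)
B(a, f) = 15 (B(a, f) = 3*5 = 15)
I(z, o) = 22 (I(z, o) = 9 - (65 - 1*78) = 9 - (65 - 78) = 9 - 1*(-13) = 9 + 13 = 22)
w(E, p) = 878/1495
-28710/44360 + w(B(9, -4), 147)/I(74, -56) = -28710/44360 + (878/1495)/22 = -28710*1/44360 + (878/1495)*(1/22) = -2871/4436 + 439/16445 = -45266191/72950020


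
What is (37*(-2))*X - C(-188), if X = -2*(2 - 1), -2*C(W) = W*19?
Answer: -1638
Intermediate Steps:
C(W) = -19*W/2 (C(W) = -W*19/2 = -19*W/2)
X = -2 (X = -2*1 = -2)
(37*(-2))*X - C(-188) = (37*(-2))*(-2) - (-19)*(-188)/2 = -74*(-2) - 1*1786 = 148 - 1786 = -1638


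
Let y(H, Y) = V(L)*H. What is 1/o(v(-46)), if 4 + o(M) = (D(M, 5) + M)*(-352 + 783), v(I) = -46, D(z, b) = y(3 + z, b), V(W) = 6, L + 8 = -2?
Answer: -1/131028 ≈ -7.6320e-6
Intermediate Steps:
L = -10 (L = -8 - 2 = -10)
y(H, Y) = 6*H
D(z, b) = 18 + 6*z (D(z, b) = 6*(3 + z) = 18 + 6*z)
o(M) = 7754 + 3017*M (o(M) = -4 + ((18 + 6*M) + M)*(-352 + 783) = -4 + (18 + 7*M)*431 = -4 + (7758 + 3017*M) = 7754 + 3017*M)
1/o(v(-46)) = 1/(7754 + 3017*(-46)) = 1/(7754 - 138782) = 1/(-131028) = -1/131028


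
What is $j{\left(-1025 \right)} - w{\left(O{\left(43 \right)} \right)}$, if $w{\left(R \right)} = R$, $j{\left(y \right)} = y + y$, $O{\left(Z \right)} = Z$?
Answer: $-2093$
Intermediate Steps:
$j{\left(y \right)} = 2 y$
$j{\left(-1025 \right)} - w{\left(O{\left(43 \right)} \right)} = 2 \left(-1025\right) - 43 = -2050 - 43 = -2093$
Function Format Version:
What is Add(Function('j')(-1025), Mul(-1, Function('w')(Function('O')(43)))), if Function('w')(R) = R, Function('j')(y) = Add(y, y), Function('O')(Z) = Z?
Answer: -2093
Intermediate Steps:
Function('j')(y) = Mul(2, y)
Add(Function('j')(-1025), Mul(-1, Function('w')(Function('O')(43)))) = Add(Mul(2, -1025), Mul(-1, 43)) = Add(-2050, -43) = -2093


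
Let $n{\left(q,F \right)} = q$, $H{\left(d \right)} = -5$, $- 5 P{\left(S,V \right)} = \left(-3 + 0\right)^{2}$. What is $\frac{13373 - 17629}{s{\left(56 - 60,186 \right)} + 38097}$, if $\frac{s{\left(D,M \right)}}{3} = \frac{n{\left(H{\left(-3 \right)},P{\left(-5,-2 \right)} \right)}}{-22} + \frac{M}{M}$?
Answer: $- \frac{13376}{119745} \approx -0.1117$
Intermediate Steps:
$P{\left(S,V \right)} = - \frac{9}{5}$ ($P{\left(S,V \right)} = - \frac{\left(-3 + 0\right)^{2}}{5} = - \frac{\left(-3\right)^{2}}{5} = \left(- \frac{1}{5}\right) 9 = - \frac{9}{5}$)
$s{\left(D,M \right)} = \frac{81}{22}$ ($s{\left(D,M \right)} = 3 \left(- \frac{5}{-22} + \frac{M}{M}\right) = 3 \left(\left(-5\right) \left(- \frac{1}{22}\right) + 1\right) = 3 \left(\frac{5}{22} + 1\right) = 3 \cdot \frac{27}{22} = \frac{81}{22}$)
$\frac{13373 - 17629}{s{\left(56 - 60,186 \right)} + 38097} = \frac{13373 - 17629}{\frac{81}{22} + 38097} = - \frac{4256}{\frac{838215}{22}} = \left(-4256\right) \frac{22}{838215} = - \frac{13376}{119745}$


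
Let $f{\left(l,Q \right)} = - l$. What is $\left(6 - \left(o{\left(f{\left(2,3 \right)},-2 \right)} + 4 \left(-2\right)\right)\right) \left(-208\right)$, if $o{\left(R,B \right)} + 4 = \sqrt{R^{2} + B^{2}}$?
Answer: $-3744 + 416 \sqrt{2} \approx -3155.7$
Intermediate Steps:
$o{\left(R,B \right)} = -4 + \sqrt{B^{2} + R^{2}}$ ($o{\left(R,B \right)} = -4 + \sqrt{R^{2} + B^{2}} = -4 + \sqrt{B^{2} + R^{2}}$)
$\left(6 - \left(o{\left(f{\left(2,3 \right)},-2 \right)} + 4 \left(-2\right)\right)\right) \left(-208\right) = \left(6 - \left(\left(-4 + \sqrt{\left(-2\right)^{2} + \left(\left(-1\right) 2\right)^{2}}\right) + 4 \left(-2\right)\right)\right) \left(-208\right) = \left(6 - \left(\left(-4 + \sqrt{4 + \left(-2\right)^{2}}\right) - 8\right)\right) \left(-208\right) = \left(6 - \left(\left(-4 + \sqrt{4 + 4}\right) - 8\right)\right) \left(-208\right) = \left(6 - \left(\left(-4 + \sqrt{8}\right) - 8\right)\right) \left(-208\right) = \left(6 - \left(\left(-4 + 2 \sqrt{2}\right) - 8\right)\right) \left(-208\right) = \left(6 - \left(-12 + 2 \sqrt{2}\right)\right) \left(-208\right) = \left(6 + \left(12 - 2 \sqrt{2}\right)\right) \left(-208\right) = \left(18 - 2 \sqrt{2}\right) \left(-208\right) = -3744 + 416 \sqrt{2}$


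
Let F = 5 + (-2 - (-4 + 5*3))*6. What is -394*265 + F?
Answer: -104483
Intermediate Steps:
F = -73 (F = 5 + (-2 - (-4 + 15))*6 = 5 + (-2 - 1*11)*6 = 5 + (-2 - 11)*6 = 5 - 13*6 = 5 - 78 = -73)
-394*265 + F = -394*265 - 73 = -104410 - 73 = -104483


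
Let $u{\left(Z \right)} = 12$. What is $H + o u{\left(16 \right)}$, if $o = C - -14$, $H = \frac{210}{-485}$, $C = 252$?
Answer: $\frac{309582}{97} \approx 3191.6$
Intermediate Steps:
$H = - \frac{42}{97}$ ($H = 210 \left(- \frac{1}{485}\right) = - \frac{42}{97} \approx -0.43299$)
$o = 266$ ($o = 252 - -14 = 252 + 14 = 266$)
$H + o u{\left(16 \right)} = - \frac{42}{97} + 266 \cdot 12 = - \frac{42}{97} + 3192 = \frac{309582}{97}$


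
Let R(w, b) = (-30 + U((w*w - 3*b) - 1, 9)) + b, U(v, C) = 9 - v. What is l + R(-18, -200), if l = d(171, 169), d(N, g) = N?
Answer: -973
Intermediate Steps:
l = 171
R(w, b) = -20 - w² + 4*b (R(w, b) = (-30 + (9 - ((w*w - 3*b) - 1))) + b = (-30 + (9 - ((w² - 3*b) - 1))) + b = (-30 + (9 - (-1 + w² - 3*b))) + b = (-30 + (9 + (1 - w² + 3*b))) + b = (-30 + (10 - w² + 3*b)) + b = (-20 - w² + 3*b) + b = -20 - w² + 4*b)
l + R(-18, -200) = 171 + (-20 - 1*(-18)² + 4*(-200)) = 171 + (-20 - 1*324 - 800) = 171 + (-20 - 324 - 800) = 171 - 1144 = -973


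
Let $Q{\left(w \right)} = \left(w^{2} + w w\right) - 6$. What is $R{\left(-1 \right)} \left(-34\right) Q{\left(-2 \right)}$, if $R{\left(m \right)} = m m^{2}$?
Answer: $68$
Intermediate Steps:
$Q{\left(w \right)} = -6 + 2 w^{2}$ ($Q{\left(w \right)} = \left(w^{2} + w^{2}\right) - 6 = 2 w^{2} - 6 = -6 + 2 w^{2}$)
$R{\left(m \right)} = m^{3}$
$R{\left(-1 \right)} \left(-34\right) Q{\left(-2 \right)} = \left(-1\right)^{3} \left(-34\right) \left(-6 + 2 \left(-2\right)^{2}\right) = \left(-1\right) \left(-34\right) \left(-6 + 2 \cdot 4\right) = 34 \left(-6 + 8\right) = 34 \cdot 2 = 68$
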